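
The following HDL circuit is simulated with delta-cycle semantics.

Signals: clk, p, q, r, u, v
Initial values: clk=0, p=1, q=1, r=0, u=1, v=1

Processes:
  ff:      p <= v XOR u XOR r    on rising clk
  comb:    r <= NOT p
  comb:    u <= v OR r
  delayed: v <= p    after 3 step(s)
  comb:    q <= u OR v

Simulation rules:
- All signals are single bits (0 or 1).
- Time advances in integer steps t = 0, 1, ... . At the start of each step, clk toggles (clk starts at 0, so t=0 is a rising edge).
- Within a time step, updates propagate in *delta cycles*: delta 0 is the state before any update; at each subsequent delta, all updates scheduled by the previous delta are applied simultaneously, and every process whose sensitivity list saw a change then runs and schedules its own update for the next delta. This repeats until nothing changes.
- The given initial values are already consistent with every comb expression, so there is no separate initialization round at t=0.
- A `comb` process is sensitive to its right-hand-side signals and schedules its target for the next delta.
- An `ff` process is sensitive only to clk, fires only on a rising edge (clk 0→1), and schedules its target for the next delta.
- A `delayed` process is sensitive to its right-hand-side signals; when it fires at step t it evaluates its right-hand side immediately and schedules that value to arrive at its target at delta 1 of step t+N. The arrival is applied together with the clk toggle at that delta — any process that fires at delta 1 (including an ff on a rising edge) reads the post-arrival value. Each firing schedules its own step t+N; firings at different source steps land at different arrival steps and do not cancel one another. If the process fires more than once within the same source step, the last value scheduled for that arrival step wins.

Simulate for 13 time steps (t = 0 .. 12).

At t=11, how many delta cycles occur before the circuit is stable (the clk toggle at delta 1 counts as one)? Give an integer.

t=0 Δ0: r=0 p=1 v=1 u=1 clk=0 q=1
  Δ1: clk:0→1
  Δ2: p:1→0
  Δ3: r:0→1
  (3Δ to stable)
t=1 Δ0: r=1 p=0 v=1 u=1 clk=1 q=1
  Δ1: clk:1→0
  (1Δ to stable)
t=2 Δ0: r=1 p=0 v=1 u=1 clk=0 q=1
  Δ1: clk:0→1
  Δ2: p:0→1
  Δ3: r:1→0
  (3Δ to stable)
t=3 Δ0: r=0 p=1 v=1 u=1 clk=1 q=1
  Δ1: v:1→0, clk:1→0
  Δ2: u:1→0
  Δ3: q:1→0
  (3Δ to stable)
t=4 Δ0: r=0 p=1 v=0 u=0 clk=0 q=0
  Δ1: clk:0→1
  Δ2: p:1→0
  Δ3: r:0→1
  Δ4: u:0→1
  Δ5: q:0→1
  (5Δ to stable)
t=5 Δ0: r=1 p=0 v=0 u=1 clk=1 q=1
  Δ1: v:0→1, clk:1→0
  (1Δ to stable)
t=6 Δ0: r=1 p=0 v=1 u=1 clk=0 q=1
  Δ1: clk:0→1
  Δ2: p:0→1
  Δ3: r:1→0
  (3Δ to stable)
t=7 Δ0: r=0 p=1 v=1 u=1 clk=1 q=1
  Δ1: v:1→0, clk:1→0
  Δ2: u:1→0
  Δ3: q:1→0
  (3Δ to stable)
t=8 Δ0: r=0 p=1 v=0 u=0 clk=0 q=0
  Δ1: clk:0→1
  Δ2: p:1→0
  Δ3: r:0→1
  Δ4: u:0→1
  Δ5: q:0→1
  (5Δ to stable)
t=9 Δ0: r=1 p=0 v=0 u=1 clk=1 q=1
  Δ1: v:0→1, clk:1→0
  (1Δ to stable)
t=10 Δ0: r=1 p=0 v=1 u=1 clk=0 q=1
  Δ1: clk:0→1
  Δ2: p:0→1
  Δ3: r:1→0
  (3Δ to stable)
t=11 Δ0: r=0 p=1 v=1 u=1 clk=1 q=1
  Δ1: v:1→0, clk:1→0
  Δ2: u:1→0
  Δ3: q:1→0
  (3Δ to stable)
t=12 Δ0: r=0 p=1 v=0 u=0 clk=0 q=0
  Δ1: clk:0→1
  Δ2: p:1→0
  Δ3: r:0→1
  Δ4: u:0→1
  Δ5: q:0→1
  (5Δ to stable)

3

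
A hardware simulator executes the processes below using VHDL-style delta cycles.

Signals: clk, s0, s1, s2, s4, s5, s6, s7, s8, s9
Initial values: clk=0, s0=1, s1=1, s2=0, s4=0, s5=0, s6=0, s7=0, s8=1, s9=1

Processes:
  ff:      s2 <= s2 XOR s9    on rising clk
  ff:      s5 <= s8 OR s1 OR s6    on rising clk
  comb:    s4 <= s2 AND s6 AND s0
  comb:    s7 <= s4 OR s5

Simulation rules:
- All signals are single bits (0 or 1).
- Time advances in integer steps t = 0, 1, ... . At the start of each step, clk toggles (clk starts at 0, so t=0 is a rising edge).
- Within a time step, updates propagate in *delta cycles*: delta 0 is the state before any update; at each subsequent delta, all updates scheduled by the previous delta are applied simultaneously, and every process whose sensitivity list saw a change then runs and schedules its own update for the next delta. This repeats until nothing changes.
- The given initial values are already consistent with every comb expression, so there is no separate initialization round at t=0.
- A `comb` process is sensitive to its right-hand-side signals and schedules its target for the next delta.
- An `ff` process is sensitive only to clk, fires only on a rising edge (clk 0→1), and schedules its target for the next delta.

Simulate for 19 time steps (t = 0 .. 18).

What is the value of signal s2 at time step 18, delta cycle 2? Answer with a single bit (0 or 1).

t=0 Δ0: s5=0 s1=1 s6=0 s0=1 s7=0 clk=0 s4=0 s8=1 s9=1 s2=0
  Δ1: clk:0→1
  Δ2: s5:0→1, s2:0→1
  Δ3: s7:0→1
  (3Δ to stable)
t=1 Δ0: s5=1 s1=1 s6=0 s0=1 s7=1 clk=1 s4=0 s8=1 s9=1 s2=1
  Δ1: clk:1→0
  (1Δ to stable)
t=2 Δ0: s5=1 s1=1 s6=0 s0=1 s7=1 clk=0 s4=0 s8=1 s9=1 s2=1
  Δ1: clk:0→1
  Δ2: s2:1→0
  (2Δ to stable)
t=3 Δ0: s5=1 s1=1 s6=0 s0=1 s7=1 clk=1 s4=0 s8=1 s9=1 s2=0
  Δ1: clk:1→0
  (1Δ to stable)
t=4 Δ0: s5=1 s1=1 s6=0 s0=1 s7=1 clk=0 s4=0 s8=1 s9=1 s2=0
  Δ1: clk:0→1
  Δ2: s2:0→1
  (2Δ to stable)
t=5 Δ0: s5=1 s1=1 s6=0 s0=1 s7=1 clk=1 s4=0 s8=1 s9=1 s2=1
  Δ1: clk:1→0
  (1Δ to stable)
t=6 Δ0: s5=1 s1=1 s6=0 s0=1 s7=1 clk=0 s4=0 s8=1 s9=1 s2=1
  Δ1: clk:0→1
  Δ2: s2:1→0
  (2Δ to stable)
t=7 Δ0: s5=1 s1=1 s6=0 s0=1 s7=1 clk=1 s4=0 s8=1 s9=1 s2=0
  Δ1: clk:1→0
  (1Δ to stable)
t=8 Δ0: s5=1 s1=1 s6=0 s0=1 s7=1 clk=0 s4=0 s8=1 s9=1 s2=0
  Δ1: clk:0→1
  Δ2: s2:0→1
  (2Δ to stable)
t=9 Δ0: s5=1 s1=1 s6=0 s0=1 s7=1 clk=1 s4=0 s8=1 s9=1 s2=1
  Δ1: clk:1→0
  (1Δ to stable)
t=10 Δ0: s5=1 s1=1 s6=0 s0=1 s7=1 clk=0 s4=0 s8=1 s9=1 s2=1
  Δ1: clk:0→1
  Δ2: s2:1→0
  (2Δ to stable)
t=11 Δ0: s5=1 s1=1 s6=0 s0=1 s7=1 clk=1 s4=0 s8=1 s9=1 s2=0
  Δ1: clk:1→0
  (1Δ to stable)
t=12 Δ0: s5=1 s1=1 s6=0 s0=1 s7=1 clk=0 s4=0 s8=1 s9=1 s2=0
  Δ1: clk:0→1
  Δ2: s2:0→1
  (2Δ to stable)
t=13 Δ0: s5=1 s1=1 s6=0 s0=1 s7=1 clk=1 s4=0 s8=1 s9=1 s2=1
  Δ1: clk:1→0
  (1Δ to stable)
t=14 Δ0: s5=1 s1=1 s6=0 s0=1 s7=1 clk=0 s4=0 s8=1 s9=1 s2=1
  Δ1: clk:0→1
  Δ2: s2:1→0
  (2Δ to stable)
t=15 Δ0: s5=1 s1=1 s6=0 s0=1 s7=1 clk=1 s4=0 s8=1 s9=1 s2=0
  Δ1: clk:1→0
  (1Δ to stable)
t=16 Δ0: s5=1 s1=1 s6=0 s0=1 s7=1 clk=0 s4=0 s8=1 s9=1 s2=0
  Δ1: clk:0→1
  Δ2: s2:0→1
  (2Δ to stable)
t=17 Δ0: s5=1 s1=1 s6=0 s0=1 s7=1 clk=1 s4=0 s8=1 s9=1 s2=1
  Δ1: clk:1→0
  (1Δ to stable)
t=18 Δ0: s5=1 s1=1 s6=0 s0=1 s7=1 clk=0 s4=0 s8=1 s9=1 s2=1
  Δ1: clk:0→1
  Δ2: s2:1→0
  (2Δ to stable)

0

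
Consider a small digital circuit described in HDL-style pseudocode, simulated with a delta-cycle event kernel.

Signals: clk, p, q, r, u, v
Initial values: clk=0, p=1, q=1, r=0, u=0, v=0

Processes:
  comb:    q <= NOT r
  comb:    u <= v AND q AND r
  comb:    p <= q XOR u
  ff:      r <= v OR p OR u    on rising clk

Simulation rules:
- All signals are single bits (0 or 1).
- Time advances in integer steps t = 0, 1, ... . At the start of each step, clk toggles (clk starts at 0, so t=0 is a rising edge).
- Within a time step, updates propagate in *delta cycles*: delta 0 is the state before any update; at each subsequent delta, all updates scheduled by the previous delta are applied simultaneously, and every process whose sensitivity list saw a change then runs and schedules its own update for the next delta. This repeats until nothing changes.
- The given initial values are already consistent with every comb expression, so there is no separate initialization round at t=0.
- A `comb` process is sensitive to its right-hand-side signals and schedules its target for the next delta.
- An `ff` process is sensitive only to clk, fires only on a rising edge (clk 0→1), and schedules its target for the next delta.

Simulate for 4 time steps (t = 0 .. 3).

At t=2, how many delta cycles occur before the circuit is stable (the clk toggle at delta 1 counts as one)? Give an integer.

t0.Δ0 u=0 v=0 clk=0 q=1 p=1 r=0
t0.Δ1 u=0 v=0 clk=1 q=1 p=1 r=0
t0.Δ2 u=0 v=0 clk=1 q=1 p=1 r=1
t0.Δ3 u=0 v=0 clk=1 q=0 p=1 r=1
t0.Δ4 u=0 v=0 clk=1 q=0 p=0 r=1
t1.Δ0 u=0 v=0 clk=1 q=0 p=0 r=1
t1.Δ1 u=0 v=0 clk=0 q=0 p=0 r=1
t2.Δ0 u=0 v=0 clk=0 q=0 p=0 r=1
t2.Δ1 u=0 v=0 clk=1 q=0 p=0 r=1
t2.Δ2 u=0 v=0 clk=1 q=0 p=0 r=0
t2.Δ3 u=0 v=0 clk=1 q=1 p=0 r=0
t2.Δ4 u=0 v=0 clk=1 q=1 p=1 r=0
t3.Δ0 u=0 v=0 clk=1 q=1 p=1 r=0
t3.Δ1 u=0 v=0 clk=0 q=1 p=1 r=0

4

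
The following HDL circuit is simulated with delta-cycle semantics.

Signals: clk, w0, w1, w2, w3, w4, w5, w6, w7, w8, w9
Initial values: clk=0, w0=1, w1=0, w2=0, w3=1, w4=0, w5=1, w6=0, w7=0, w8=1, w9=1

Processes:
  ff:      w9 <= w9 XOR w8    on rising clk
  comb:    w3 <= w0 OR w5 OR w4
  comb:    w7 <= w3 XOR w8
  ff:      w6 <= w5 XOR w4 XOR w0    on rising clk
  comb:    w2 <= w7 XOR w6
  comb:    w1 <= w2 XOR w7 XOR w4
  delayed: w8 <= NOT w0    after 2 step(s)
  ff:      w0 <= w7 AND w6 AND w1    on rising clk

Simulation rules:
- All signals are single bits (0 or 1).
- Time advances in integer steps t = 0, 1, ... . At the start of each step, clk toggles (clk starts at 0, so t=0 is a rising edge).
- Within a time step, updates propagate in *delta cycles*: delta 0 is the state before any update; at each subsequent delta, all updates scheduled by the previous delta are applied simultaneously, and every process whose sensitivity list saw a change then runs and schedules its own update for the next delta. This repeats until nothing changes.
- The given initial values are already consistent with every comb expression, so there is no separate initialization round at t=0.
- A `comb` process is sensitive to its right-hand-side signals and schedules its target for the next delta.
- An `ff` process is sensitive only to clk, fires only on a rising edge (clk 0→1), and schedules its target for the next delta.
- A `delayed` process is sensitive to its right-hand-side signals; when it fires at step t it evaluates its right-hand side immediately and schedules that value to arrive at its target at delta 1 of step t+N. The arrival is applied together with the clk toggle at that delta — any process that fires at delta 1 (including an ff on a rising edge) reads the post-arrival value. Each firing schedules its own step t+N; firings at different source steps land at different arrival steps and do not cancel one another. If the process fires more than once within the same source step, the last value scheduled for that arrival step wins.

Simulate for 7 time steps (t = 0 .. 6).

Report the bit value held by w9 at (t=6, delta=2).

[bits: w6,w5,w3,w4,w1,w0,w9,w2,clk,w8,w7]
t=0: Δ0=01100110010 Δ1=01100110110 Δ2=01100000110 | 2Δ
t=1: Δ0=01100000110 Δ1=01100000010 | 1Δ
t=2: Δ0=01100000010 Δ1=01100000110 Δ2=11100010110 Δ3=11100011110 Δ4=11101011110 | 4Δ
t=3: Δ0=11101011110 Δ1=11101011010 | 1Δ
t=4: Δ0=11101011010 Δ1=11101011110 Δ2=11101001110 | 2Δ
t=5: Δ0=11101001110 Δ1=11101001010 | 1Δ
t=6: Δ0=11101001010 Δ1=11101001110 Δ2=11101011110 | 2Δ

1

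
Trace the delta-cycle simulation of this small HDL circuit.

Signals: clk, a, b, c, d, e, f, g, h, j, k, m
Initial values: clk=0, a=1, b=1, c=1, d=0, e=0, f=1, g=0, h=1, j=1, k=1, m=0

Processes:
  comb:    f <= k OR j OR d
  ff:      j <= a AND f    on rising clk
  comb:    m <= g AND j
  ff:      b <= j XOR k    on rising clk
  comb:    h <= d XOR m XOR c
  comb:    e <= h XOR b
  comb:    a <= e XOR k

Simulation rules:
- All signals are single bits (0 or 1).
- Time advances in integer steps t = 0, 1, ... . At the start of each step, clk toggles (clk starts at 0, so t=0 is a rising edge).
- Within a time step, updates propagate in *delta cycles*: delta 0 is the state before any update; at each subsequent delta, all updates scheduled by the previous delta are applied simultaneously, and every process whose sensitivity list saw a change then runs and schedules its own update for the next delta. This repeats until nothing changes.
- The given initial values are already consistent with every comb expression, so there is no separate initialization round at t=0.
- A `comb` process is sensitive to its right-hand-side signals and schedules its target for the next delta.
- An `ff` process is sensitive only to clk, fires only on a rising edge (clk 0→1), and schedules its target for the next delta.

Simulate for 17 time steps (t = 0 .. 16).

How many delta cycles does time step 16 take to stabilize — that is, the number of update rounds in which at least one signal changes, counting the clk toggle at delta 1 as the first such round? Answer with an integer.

t=0 Δ0: h=1 j=1 a=1 m=0 d=0 f=1 g=0 c=1 b=1 k=1 clk=0 e=0
  Δ1: clk:0→1
  Δ2: b:1→0
  Δ3: e:0→1
  Δ4: a:1→0
  (4Δ to stable)
t=1 Δ0: h=1 j=1 a=0 m=0 d=0 f=1 g=0 c=1 b=0 k=1 clk=1 e=1
  Δ1: clk:1→0
  (1Δ to stable)
t=2 Δ0: h=1 j=1 a=0 m=0 d=0 f=1 g=0 c=1 b=0 k=1 clk=0 e=1
  Δ1: clk:0→1
  Δ2: j:1→0
  (2Δ to stable)
t=3 Δ0: h=1 j=0 a=0 m=0 d=0 f=1 g=0 c=1 b=0 k=1 clk=1 e=1
  Δ1: clk:1→0
  (1Δ to stable)
t=4 Δ0: h=1 j=0 a=0 m=0 d=0 f=1 g=0 c=1 b=0 k=1 clk=0 e=1
  Δ1: clk:0→1
  Δ2: b:0→1
  Δ3: e:1→0
  Δ4: a:0→1
  (4Δ to stable)
t=5 Δ0: h=1 j=0 a=1 m=0 d=0 f=1 g=0 c=1 b=1 k=1 clk=1 e=0
  Δ1: clk:1→0
  (1Δ to stable)
t=6 Δ0: h=1 j=0 a=1 m=0 d=0 f=1 g=0 c=1 b=1 k=1 clk=0 e=0
  Δ1: clk:0→1
  Δ2: j:0→1
  (2Δ to stable)
t=7 Δ0: h=1 j=1 a=1 m=0 d=0 f=1 g=0 c=1 b=1 k=1 clk=1 e=0
  Δ1: clk:1→0
  (1Δ to stable)
t=8 Δ0: h=1 j=1 a=1 m=0 d=0 f=1 g=0 c=1 b=1 k=1 clk=0 e=0
  Δ1: clk:0→1
  Δ2: b:1→0
  Δ3: e:0→1
  Δ4: a:1→0
  (4Δ to stable)
t=9 Δ0: h=1 j=1 a=0 m=0 d=0 f=1 g=0 c=1 b=0 k=1 clk=1 e=1
  Δ1: clk:1→0
  (1Δ to stable)
t=10 Δ0: h=1 j=1 a=0 m=0 d=0 f=1 g=0 c=1 b=0 k=1 clk=0 e=1
  Δ1: clk:0→1
  Δ2: j:1→0
  (2Δ to stable)
t=11 Δ0: h=1 j=0 a=0 m=0 d=0 f=1 g=0 c=1 b=0 k=1 clk=1 e=1
  Δ1: clk:1→0
  (1Δ to stable)
t=12 Δ0: h=1 j=0 a=0 m=0 d=0 f=1 g=0 c=1 b=0 k=1 clk=0 e=1
  Δ1: clk:0→1
  Δ2: b:0→1
  Δ3: e:1→0
  Δ4: a:0→1
  (4Δ to stable)
t=13 Δ0: h=1 j=0 a=1 m=0 d=0 f=1 g=0 c=1 b=1 k=1 clk=1 e=0
  Δ1: clk:1→0
  (1Δ to stable)
t=14 Δ0: h=1 j=0 a=1 m=0 d=0 f=1 g=0 c=1 b=1 k=1 clk=0 e=0
  Δ1: clk:0→1
  Δ2: j:0→1
  (2Δ to stable)
t=15 Δ0: h=1 j=1 a=1 m=0 d=0 f=1 g=0 c=1 b=1 k=1 clk=1 e=0
  Δ1: clk:1→0
  (1Δ to stable)
t=16 Δ0: h=1 j=1 a=1 m=0 d=0 f=1 g=0 c=1 b=1 k=1 clk=0 e=0
  Δ1: clk:0→1
  Δ2: b:1→0
  Δ3: e:0→1
  Δ4: a:1→0
  (4Δ to stable)

4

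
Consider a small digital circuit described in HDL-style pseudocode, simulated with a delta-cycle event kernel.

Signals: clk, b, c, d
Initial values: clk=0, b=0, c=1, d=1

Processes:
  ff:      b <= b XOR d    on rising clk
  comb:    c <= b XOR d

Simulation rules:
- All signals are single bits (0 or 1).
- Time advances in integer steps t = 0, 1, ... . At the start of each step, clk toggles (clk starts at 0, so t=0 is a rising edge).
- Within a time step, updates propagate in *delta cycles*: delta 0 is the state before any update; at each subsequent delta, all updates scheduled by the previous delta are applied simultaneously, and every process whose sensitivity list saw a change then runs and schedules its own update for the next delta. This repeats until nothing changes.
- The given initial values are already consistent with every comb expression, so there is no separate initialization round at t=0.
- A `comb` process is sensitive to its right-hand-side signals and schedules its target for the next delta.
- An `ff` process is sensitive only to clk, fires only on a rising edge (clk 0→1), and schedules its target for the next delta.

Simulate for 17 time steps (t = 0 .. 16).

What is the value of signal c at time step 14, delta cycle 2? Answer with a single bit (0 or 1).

t0.Δ0 d=1 clk=0 b=0 c=1
t0.Δ1 d=1 clk=1 b=0 c=1
t0.Δ2 d=1 clk=1 b=1 c=1
t0.Δ3 d=1 clk=1 b=1 c=0
t1.Δ0 d=1 clk=1 b=1 c=0
t1.Δ1 d=1 clk=0 b=1 c=0
t2.Δ0 d=1 clk=0 b=1 c=0
t2.Δ1 d=1 clk=1 b=1 c=0
t2.Δ2 d=1 clk=1 b=0 c=0
t2.Δ3 d=1 clk=1 b=0 c=1
t3.Δ0 d=1 clk=1 b=0 c=1
t3.Δ1 d=1 clk=0 b=0 c=1
t4.Δ0 d=1 clk=0 b=0 c=1
t4.Δ1 d=1 clk=1 b=0 c=1
t4.Δ2 d=1 clk=1 b=1 c=1
t4.Δ3 d=1 clk=1 b=1 c=0
t5.Δ0 d=1 clk=1 b=1 c=0
t5.Δ1 d=1 clk=0 b=1 c=0
t6.Δ0 d=1 clk=0 b=1 c=0
t6.Δ1 d=1 clk=1 b=1 c=0
t6.Δ2 d=1 clk=1 b=0 c=0
t6.Δ3 d=1 clk=1 b=0 c=1
t7.Δ0 d=1 clk=1 b=0 c=1
t7.Δ1 d=1 clk=0 b=0 c=1
t8.Δ0 d=1 clk=0 b=0 c=1
t8.Δ1 d=1 clk=1 b=0 c=1
t8.Δ2 d=1 clk=1 b=1 c=1
t8.Δ3 d=1 clk=1 b=1 c=0
t9.Δ0 d=1 clk=1 b=1 c=0
t9.Δ1 d=1 clk=0 b=1 c=0
t10.Δ0 d=1 clk=0 b=1 c=0
t10.Δ1 d=1 clk=1 b=1 c=0
t10.Δ2 d=1 clk=1 b=0 c=0
t10.Δ3 d=1 clk=1 b=0 c=1
t11.Δ0 d=1 clk=1 b=0 c=1
t11.Δ1 d=1 clk=0 b=0 c=1
t12.Δ0 d=1 clk=0 b=0 c=1
t12.Δ1 d=1 clk=1 b=0 c=1
t12.Δ2 d=1 clk=1 b=1 c=1
t12.Δ3 d=1 clk=1 b=1 c=0
t13.Δ0 d=1 clk=1 b=1 c=0
t13.Δ1 d=1 clk=0 b=1 c=0
t14.Δ0 d=1 clk=0 b=1 c=0
t14.Δ1 d=1 clk=1 b=1 c=0
t14.Δ2 d=1 clk=1 b=0 c=0
t14.Δ3 d=1 clk=1 b=0 c=1
t15.Δ0 d=1 clk=1 b=0 c=1
t15.Δ1 d=1 clk=0 b=0 c=1
t16.Δ0 d=1 clk=0 b=0 c=1
t16.Δ1 d=1 clk=1 b=0 c=1
t16.Δ2 d=1 clk=1 b=1 c=1
t16.Δ3 d=1 clk=1 b=1 c=0

0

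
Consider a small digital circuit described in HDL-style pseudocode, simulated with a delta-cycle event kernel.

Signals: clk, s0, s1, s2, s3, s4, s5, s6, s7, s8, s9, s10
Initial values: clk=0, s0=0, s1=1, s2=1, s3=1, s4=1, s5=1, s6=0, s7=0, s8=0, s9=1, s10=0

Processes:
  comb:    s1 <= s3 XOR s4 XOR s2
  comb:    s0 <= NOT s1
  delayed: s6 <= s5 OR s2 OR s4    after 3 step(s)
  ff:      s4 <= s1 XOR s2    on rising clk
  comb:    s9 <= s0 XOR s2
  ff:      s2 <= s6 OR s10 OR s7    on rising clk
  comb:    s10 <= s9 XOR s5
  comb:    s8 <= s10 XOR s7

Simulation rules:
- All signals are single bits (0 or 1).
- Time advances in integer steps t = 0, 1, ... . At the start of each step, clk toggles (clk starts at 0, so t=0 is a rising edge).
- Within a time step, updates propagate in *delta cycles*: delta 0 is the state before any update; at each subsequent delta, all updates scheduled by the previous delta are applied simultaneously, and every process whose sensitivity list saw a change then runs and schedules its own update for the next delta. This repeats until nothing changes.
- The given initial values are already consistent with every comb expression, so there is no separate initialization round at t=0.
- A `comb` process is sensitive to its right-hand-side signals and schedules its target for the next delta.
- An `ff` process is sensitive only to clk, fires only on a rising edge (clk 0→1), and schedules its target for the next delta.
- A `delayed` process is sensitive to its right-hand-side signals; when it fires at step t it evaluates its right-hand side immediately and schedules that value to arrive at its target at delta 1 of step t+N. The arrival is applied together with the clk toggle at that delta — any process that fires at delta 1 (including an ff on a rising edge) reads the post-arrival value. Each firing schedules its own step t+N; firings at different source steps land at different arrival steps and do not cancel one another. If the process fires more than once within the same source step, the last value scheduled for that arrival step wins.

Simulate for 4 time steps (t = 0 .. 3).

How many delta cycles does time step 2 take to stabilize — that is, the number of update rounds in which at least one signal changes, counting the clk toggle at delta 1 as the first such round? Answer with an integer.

5

t0.Δ0 s9=1 s6=0 s1=1 s0=0 s7=0 s3=1 s5=1 s8=0 s4=1 s10=0 clk=0 s2=1
t0.Δ1 s9=1 s6=0 s1=1 s0=0 s7=0 s3=1 s5=1 s8=0 s4=1 s10=0 clk=1 s2=1
t0.Δ2 s9=1 s6=0 s1=1 s0=0 s7=0 s3=1 s5=1 s8=0 s4=0 s10=0 clk=1 s2=0
t0.Δ3 s9=0 s6=0 s1=1 s0=0 s7=0 s3=1 s5=1 s8=0 s4=0 s10=0 clk=1 s2=0
t0.Δ4 s9=0 s6=0 s1=1 s0=0 s7=0 s3=1 s5=1 s8=0 s4=0 s10=1 clk=1 s2=0
t0.Δ5 s9=0 s6=0 s1=1 s0=0 s7=0 s3=1 s5=1 s8=1 s4=0 s10=1 clk=1 s2=0
t1.Δ0 s9=0 s6=0 s1=1 s0=0 s7=0 s3=1 s5=1 s8=1 s4=0 s10=1 clk=1 s2=0
t1.Δ1 s9=0 s6=0 s1=1 s0=0 s7=0 s3=1 s5=1 s8=1 s4=0 s10=1 clk=0 s2=0
t2.Δ0 s9=0 s6=0 s1=1 s0=0 s7=0 s3=1 s5=1 s8=1 s4=0 s10=1 clk=0 s2=0
t2.Δ1 s9=0 s6=0 s1=1 s0=0 s7=0 s3=1 s5=1 s8=1 s4=0 s10=1 clk=1 s2=0
t2.Δ2 s9=0 s6=0 s1=1 s0=0 s7=0 s3=1 s5=1 s8=1 s4=1 s10=1 clk=1 s2=1
t2.Δ3 s9=1 s6=0 s1=1 s0=0 s7=0 s3=1 s5=1 s8=1 s4=1 s10=1 clk=1 s2=1
t2.Δ4 s9=1 s6=0 s1=1 s0=0 s7=0 s3=1 s5=1 s8=1 s4=1 s10=0 clk=1 s2=1
t2.Δ5 s9=1 s6=0 s1=1 s0=0 s7=0 s3=1 s5=1 s8=0 s4=1 s10=0 clk=1 s2=1
t3.Δ0 s9=1 s6=0 s1=1 s0=0 s7=0 s3=1 s5=1 s8=0 s4=1 s10=0 clk=1 s2=1
t3.Δ1 s9=1 s6=1 s1=1 s0=0 s7=0 s3=1 s5=1 s8=0 s4=1 s10=0 clk=0 s2=1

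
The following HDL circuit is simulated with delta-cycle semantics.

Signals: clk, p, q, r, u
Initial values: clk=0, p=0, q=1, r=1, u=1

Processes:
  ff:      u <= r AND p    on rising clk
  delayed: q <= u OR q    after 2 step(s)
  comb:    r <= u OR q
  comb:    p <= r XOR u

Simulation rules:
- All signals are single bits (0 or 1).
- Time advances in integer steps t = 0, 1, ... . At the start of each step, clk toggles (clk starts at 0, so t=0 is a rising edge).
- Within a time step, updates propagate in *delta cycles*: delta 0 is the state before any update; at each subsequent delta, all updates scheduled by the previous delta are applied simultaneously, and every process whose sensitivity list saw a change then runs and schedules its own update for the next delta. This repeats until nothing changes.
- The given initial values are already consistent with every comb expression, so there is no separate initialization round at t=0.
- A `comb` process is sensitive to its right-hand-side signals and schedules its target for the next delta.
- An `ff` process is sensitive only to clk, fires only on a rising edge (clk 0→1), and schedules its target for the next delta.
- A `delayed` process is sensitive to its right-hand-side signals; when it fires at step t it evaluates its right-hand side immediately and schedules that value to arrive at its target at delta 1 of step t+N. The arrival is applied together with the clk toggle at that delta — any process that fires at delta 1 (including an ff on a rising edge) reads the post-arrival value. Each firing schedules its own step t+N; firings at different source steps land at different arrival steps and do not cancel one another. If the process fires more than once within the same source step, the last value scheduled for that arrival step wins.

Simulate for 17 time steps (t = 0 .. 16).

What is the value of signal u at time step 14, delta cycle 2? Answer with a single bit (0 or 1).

t=0 Δ0: r=1 q=1 clk=0 p=0 u=1
  Δ1: clk:0→1
  Δ2: u:1→0
  Δ3: p:0→1
  (3Δ to stable)
t=1 Δ0: r=1 q=1 clk=1 p=1 u=0
  Δ1: clk:1→0
  (1Δ to stable)
t=2 Δ0: r=1 q=1 clk=0 p=1 u=0
  Δ1: clk:0→1
  Δ2: u:0→1
  Δ3: p:1→0
  (3Δ to stable)
t=3 Δ0: r=1 q=1 clk=1 p=0 u=1
  Δ1: clk:1→0
  (1Δ to stable)
t=4 Δ0: r=1 q=1 clk=0 p=0 u=1
  Δ1: clk:0→1
  Δ2: u:1→0
  Δ3: p:0→1
  (3Δ to stable)
t=5 Δ0: r=1 q=1 clk=1 p=1 u=0
  Δ1: clk:1→0
  (1Δ to stable)
t=6 Δ0: r=1 q=1 clk=0 p=1 u=0
  Δ1: clk:0→1
  Δ2: u:0→1
  Δ3: p:1→0
  (3Δ to stable)
t=7 Δ0: r=1 q=1 clk=1 p=0 u=1
  Δ1: clk:1→0
  (1Δ to stable)
t=8 Δ0: r=1 q=1 clk=0 p=0 u=1
  Δ1: clk:0→1
  Δ2: u:1→0
  Δ3: p:0→1
  (3Δ to stable)
t=9 Δ0: r=1 q=1 clk=1 p=1 u=0
  Δ1: clk:1→0
  (1Δ to stable)
t=10 Δ0: r=1 q=1 clk=0 p=1 u=0
  Δ1: clk:0→1
  Δ2: u:0→1
  Δ3: p:1→0
  (3Δ to stable)
t=11 Δ0: r=1 q=1 clk=1 p=0 u=1
  Δ1: clk:1→0
  (1Δ to stable)
t=12 Δ0: r=1 q=1 clk=0 p=0 u=1
  Δ1: clk:0→1
  Δ2: u:1→0
  Δ3: p:0→1
  (3Δ to stable)
t=13 Δ0: r=1 q=1 clk=1 p=1 u=0
  Δ1: clk:1→0
  (1Δ to stable)
t=14 Δ0: r=1 q=1 clk=0 p=1 u=0
  Δ1: clk:0→1
  Δ2: u:0→1
  Δ3: p:1→0
  (3Δ to stable)
t=15 Δ0: r=1 q=1 clk=1 p=0 u=1
  Δ1: clk:1→0
  (1Δ to stable)
t=16 Δ0: r=1 q=1 clk=0 p=0 u=1
  Δ1: clk:0→1
  Δ2: u:1→0
  Δ3: p:0→1
  (3Δ to stable)

1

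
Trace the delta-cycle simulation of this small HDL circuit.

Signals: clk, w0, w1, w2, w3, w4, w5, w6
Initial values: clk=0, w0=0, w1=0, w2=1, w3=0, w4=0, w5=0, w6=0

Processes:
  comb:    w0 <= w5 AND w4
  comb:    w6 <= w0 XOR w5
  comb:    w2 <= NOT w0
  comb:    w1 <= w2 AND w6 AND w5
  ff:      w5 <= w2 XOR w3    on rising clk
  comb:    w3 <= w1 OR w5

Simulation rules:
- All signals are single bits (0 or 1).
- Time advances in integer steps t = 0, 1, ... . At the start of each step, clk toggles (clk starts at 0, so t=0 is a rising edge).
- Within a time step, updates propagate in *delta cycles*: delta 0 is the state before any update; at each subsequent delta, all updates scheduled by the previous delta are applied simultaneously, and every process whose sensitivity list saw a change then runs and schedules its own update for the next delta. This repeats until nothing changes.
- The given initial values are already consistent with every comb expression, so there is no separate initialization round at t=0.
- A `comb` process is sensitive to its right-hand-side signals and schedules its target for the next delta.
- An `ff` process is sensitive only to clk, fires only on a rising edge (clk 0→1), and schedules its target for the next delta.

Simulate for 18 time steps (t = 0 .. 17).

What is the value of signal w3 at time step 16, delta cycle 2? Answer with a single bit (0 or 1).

0

[bits: w3,w5,w1,w0,w4,w6,clk,w2]
t=0: Δ0=00000001 Δ1=00000011 Δ2=01000011 Δ3=11000111 Δ4=11100111 | 4Δ
t=1: Δ0=11100111 Δ1=11100101 | 1Δ
t=2: Δ0=11100101 Δ1=11100111 Δ2=10100111 Δ3=10000011 Δ4=00000011 | 4Δ
t=3: Δ0=00000011 Δ1=00000001 | 1Δ
t=4: Δ0=00000001 Δ1=00000011 Δ2=01000011 Δ3=11000111 Δ4=11100111 | 4Δ
t=5: Δ0=11100111 Δ1=11100101 | 1Δ
t=6: Δ0=11100101 Δ1=11100111 Δ2=10100111 Δ3=10000011 Δ4=00000011 | 4Δ
t=7: Δ0=00000011 Δ1=00000001 | 1Δ
t=8: Δ0=00000001 Δ1=00000011 Δ2=01000011 Δ3=11000111 Δ4=11100111 | 4Δ
t=9: Δ0=11100111 Δ1=11100101 | 1Δ
t=10: Δ0=11100101 Δ1=11100111 Δ2=10100111 Δ3=10000011 Δ4=00000011 | 4Δ
t=11: Δ0=00000011 Δ1=00000001 | 1Δ
t=12: Δ0=00000001 Δ1=00000011 Δ2=01000011 Δ3=11000111 Δ4=11100111 | 4Δ
t=13: Δ0=11100111 Δ1=11100101 | 1Δ
t=14: Δ0=11100101 Δ1=11100111 Δ2=10100111 Δ3=10000011 Δ4=00000011 | 4Δ
t=15: Δ0=00000011 Δ1=00000001 | 1Δ
t=16: Δ0=00000001 Δ1=00000011 Δ2=01000011 Δ3=11000111 Δ4=11100111 | 4Δ
t=17: Δ0=11100111 Δ1=11100101 | 1Δ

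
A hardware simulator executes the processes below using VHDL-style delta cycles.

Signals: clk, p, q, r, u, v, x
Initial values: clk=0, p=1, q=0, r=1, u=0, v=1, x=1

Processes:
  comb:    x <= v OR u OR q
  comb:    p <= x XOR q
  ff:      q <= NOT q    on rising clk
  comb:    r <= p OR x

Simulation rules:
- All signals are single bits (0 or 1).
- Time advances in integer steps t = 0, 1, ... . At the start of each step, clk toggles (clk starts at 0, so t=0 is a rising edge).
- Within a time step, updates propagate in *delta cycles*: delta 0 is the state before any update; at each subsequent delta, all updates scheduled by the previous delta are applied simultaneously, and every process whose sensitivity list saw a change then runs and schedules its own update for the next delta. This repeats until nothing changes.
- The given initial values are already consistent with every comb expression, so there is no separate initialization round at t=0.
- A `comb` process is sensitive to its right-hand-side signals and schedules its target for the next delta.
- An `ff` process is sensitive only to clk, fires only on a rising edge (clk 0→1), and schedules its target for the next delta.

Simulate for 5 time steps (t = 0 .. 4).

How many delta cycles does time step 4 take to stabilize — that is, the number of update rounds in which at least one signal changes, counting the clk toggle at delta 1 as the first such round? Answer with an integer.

3

t=0 Δ0: q=0 x=1 p=1 r=1 u=0 v=1 clk=0
  Δ1: clk:0→1
  Δ2: q:0→1
  Δ3: p:1→0
  (3Δ to stable)
t=1 Δ0: q=1 x=1 p=0 r=1 u=0 v=1 clk=1
  Δ1: clk:1→0
  (1Δ to stable)
t=2 Δ0: q=1 x=1 p=0 r=1 u=0 v=1 clk=0
  Δ1: clk:0→1
  Δ2: q:1→0
  Δ3: p:0→1
  (3Δ to stable)
t=3 Δ0: q=0 x=1 p=1 r=1 u=0 v=1 clk=1
  Δ1: clk:1→0
  (1Δ to stable)
t=4 Δ0: q=0 x=1 p=1 r=1 u=0 v=1 clk=0
  Δ1: clk:0→1
  Δ2: q:0→1
  Δ3: p:1→0
  (3Δ to stable)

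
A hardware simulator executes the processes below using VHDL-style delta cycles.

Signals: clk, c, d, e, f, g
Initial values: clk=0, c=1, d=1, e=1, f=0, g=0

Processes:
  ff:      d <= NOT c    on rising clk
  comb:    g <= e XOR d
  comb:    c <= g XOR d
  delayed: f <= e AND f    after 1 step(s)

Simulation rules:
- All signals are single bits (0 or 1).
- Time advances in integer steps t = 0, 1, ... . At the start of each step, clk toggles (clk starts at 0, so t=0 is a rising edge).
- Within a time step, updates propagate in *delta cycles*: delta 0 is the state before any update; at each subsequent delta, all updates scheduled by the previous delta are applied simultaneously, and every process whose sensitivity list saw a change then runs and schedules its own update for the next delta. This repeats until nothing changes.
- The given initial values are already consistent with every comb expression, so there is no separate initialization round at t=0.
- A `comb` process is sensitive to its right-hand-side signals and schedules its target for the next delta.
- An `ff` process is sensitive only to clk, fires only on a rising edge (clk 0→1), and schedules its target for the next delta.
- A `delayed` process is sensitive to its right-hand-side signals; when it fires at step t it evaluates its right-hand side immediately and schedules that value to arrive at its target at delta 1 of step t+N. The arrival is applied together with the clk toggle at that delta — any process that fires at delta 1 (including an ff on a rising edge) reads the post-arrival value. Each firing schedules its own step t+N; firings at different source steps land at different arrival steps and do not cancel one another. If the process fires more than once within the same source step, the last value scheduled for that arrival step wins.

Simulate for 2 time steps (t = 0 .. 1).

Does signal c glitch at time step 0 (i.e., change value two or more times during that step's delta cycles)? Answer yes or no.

yes

[bits: c,d,f,g,e,clk]
t=0: Δ0=110010 Δ1=110011 Δ2=100011 Δ3=000111 Δ4=100111 | 4Δ
t=1: Δ0=100111 Δ1=100110 | 1Δ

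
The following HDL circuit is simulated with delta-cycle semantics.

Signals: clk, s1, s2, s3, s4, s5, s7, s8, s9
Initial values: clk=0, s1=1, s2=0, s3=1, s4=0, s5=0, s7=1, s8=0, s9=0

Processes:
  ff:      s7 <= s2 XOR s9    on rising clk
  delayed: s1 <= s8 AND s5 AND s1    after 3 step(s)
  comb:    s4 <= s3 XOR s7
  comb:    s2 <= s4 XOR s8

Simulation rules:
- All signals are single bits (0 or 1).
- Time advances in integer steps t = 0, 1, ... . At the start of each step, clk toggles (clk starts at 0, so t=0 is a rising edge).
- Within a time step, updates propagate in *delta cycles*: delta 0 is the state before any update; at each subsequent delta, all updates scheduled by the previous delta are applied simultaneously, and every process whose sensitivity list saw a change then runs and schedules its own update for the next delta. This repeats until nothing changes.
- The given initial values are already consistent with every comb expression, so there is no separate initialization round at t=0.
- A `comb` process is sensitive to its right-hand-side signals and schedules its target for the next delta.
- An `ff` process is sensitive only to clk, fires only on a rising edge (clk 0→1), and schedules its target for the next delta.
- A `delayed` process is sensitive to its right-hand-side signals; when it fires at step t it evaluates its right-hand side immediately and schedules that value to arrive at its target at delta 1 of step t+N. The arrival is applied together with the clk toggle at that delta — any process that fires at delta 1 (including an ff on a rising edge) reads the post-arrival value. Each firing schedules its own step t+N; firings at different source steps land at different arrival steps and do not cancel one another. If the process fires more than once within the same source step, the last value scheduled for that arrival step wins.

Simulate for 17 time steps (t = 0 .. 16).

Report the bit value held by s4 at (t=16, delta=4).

1

[bits: clk,s9,s3,s8,s5,s1,s2,s7,s4]
t=0: Δ0=001001010 Δ1=101001010 Δ2=101001000 Δ3=101001001 Δ4=101001101 | 4Δ
t=1: Δ0=101001101 Δ1=001001101 | 1Δ
t=2: Δ0=001001101 Δ1=101001101 Δ2=101001111 Δ3=101001110 Δ4=101001010 | 4Δ
t=3: Δ0=101001010 Δ1=001001010 | 1Δ
t=4: Δ0=001001010 Δ1=101001010 Δ2=101001000 Δ3=101001001 Δ4=101001101 | 4Δ
t=5: Δ0=101001101 Δ1=001001101 | 1Δ
t=6: Δ0=001001101 Δ1=101001101 Δ2=101001111 Δ3=101001110 Δ4=101001010 | 4Δ
t=7: Δ0=101001010 Δ1=001001010 | 1Δ
t=8: Δ0=001001010 Δ1=101001010 Δ2=101001000 Δ3=101001001 Δ4=101001101 | 4Δ
t=9: Δ0=101001101 Δ1=001001101 | 1Δ
t=10: Δ0=001001101 Δ1=101001101 Δ2=101001111 Δ3=101001110 Δ4=101001010 | 4Δ
t=11: Δ0=101001010 Δ1=001001010 | 1Δ
t=12: Δ0=001001010 Δ1=101001010 Δ2=101001000 Δ3=101001001 Δ4=101001101 | 4Δ
t=13: Δ0=101001101 Δ1=001001101 | 1Δ
t=14: Δ0=001001101 Δ1=101001101 Δ2=101001111 Δ3=101001110 Δ4=101001010 | 4Δ
t=15: Δ0=101001010 Δ1=001001010 | 1Δ
t=16: Δ0=001001010 Δ1=101001010 Δ2=101001000 Δ3=101001001 Δ4=101001101 | 4Δ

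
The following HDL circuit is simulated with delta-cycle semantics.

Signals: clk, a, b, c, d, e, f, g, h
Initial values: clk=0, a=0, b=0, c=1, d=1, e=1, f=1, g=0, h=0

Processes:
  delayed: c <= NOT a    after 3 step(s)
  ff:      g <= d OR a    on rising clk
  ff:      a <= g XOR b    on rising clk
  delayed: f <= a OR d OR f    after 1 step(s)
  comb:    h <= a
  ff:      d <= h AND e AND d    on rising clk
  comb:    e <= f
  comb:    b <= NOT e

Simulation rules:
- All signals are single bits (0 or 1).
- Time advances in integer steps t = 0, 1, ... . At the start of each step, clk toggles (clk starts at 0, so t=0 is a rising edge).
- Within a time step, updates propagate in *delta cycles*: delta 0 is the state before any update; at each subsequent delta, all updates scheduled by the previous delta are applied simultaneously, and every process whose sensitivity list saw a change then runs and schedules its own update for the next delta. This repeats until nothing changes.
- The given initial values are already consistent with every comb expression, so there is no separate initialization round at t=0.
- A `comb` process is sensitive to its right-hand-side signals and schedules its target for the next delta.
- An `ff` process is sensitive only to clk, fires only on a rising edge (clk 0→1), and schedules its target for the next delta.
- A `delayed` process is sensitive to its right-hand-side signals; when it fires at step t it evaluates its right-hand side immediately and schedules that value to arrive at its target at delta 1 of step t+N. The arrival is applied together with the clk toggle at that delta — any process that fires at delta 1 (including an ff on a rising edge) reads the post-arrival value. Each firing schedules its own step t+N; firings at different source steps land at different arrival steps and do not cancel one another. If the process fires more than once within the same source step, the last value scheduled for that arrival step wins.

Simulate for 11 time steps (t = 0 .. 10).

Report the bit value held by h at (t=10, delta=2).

0

[bits: c,clk,b,e,g,d,f,h,a]
t=0: Δ0=100101100 Δ1=110101100 Δ2=110110100 | 2Δ
t=1: Δ0=110110100 Δ1=100110100 | 1Δ
t=2: Δ0=100110100 Δ1=110110100 Δ2=110100101 Δ3=110100111 | 3Δ
t=3: Δ0=110100111 Δ1=100100111 | 1Δ
t=4: Δ0=100100111 Δ1=110100111 Δ2=110110110 Δ3=110110100 | 3Δ
t=5: Δ0=110110100 Δ1=000110100 | 1Δ
t=6: Δ0=000110100 Δ1=010110100 Δ2=010100101 Δ3=010100111 | 3Δ
t=7: Δ0=010100111 Δ1=100100111 | 1Δ
t=8: Δ0=100100111 Δ1=110100111 Δ2=110110110 Δ3=110110100 | 3Δ
t=9: Δ0=110110100 Δ1=000110100 | 1Δ
t=10: Δ0=000110100 Δ1=010110100 Δ2=010100101 Δ3=010100111 | 3Δ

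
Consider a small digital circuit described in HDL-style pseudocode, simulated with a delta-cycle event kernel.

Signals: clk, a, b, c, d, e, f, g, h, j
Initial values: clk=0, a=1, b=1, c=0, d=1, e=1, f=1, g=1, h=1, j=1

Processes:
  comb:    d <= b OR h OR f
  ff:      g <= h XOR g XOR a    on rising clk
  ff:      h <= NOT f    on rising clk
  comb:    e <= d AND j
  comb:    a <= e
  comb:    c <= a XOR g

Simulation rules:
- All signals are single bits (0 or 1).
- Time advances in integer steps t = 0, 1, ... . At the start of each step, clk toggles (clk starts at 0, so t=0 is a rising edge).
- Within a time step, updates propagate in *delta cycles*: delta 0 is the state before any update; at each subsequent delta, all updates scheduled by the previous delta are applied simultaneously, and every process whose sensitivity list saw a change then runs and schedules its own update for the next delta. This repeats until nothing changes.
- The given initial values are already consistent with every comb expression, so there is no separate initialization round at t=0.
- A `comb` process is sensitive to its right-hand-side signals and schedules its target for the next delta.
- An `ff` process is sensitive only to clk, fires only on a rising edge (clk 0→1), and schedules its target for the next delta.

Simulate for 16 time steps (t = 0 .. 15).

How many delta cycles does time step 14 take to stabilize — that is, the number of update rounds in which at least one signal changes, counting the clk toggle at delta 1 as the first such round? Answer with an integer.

3

[bits: e,g,a,h,c,j,d,clk,b,f]
t=0: Δ0=1111011011 Δ1=1111011111 Δ2=1110011111 | 2Δ
t=1: Δ0=1110011111 Δ1=1110011011 | 1Δ
t=2: Δ0=1110011011 Δ1=1110011111 Δ2=1010011111 Δ3=1010111111 | 3Δ
t=3: Δ0=1010111111 Δ1=1010111011 | 1Δ
t=4: Δ0=1010111011 Δ1=1010111111 Δ2=1110111111 Δ3=1110011111 | 3Δ
t=5: Δ0=1110011111 Δ1=1110011011 | 1Δ
t=6: Δ0=1110011011 Δ1=1110011111 Δ2=1010011111 Δ3=1010111111 | 3Δ
t=7: Δ0=1010111111 Δ1=1010111011 | 1Δ
t=8: Δ0=1010111011 Δ1=1010111111 Δ2=1110111111 Δ3=1110011111 | 3Δ
t=9: Δ0=1110011111 Δ1=1110011011 | 1Δ
t=10: Δ0=1110011011 Δ1=1110011111 Δ2=1010011111 Δ3=1010111111 | 3Δ
t=11: Δ0=1010111111 Δ1=1010111011 | 1Δ
t=12: Δ0=1010111011 Δ1=1010111111 Δ2=1110111111 Δ3=1110011111 | 3Δ
t=13: Δ0=1110011111 Δ1=1110011011 | 1Δ
t=14: Δ0=1110011011 Δ1=1110011111 Δ2=1010011111 Δ3=1010111111 | 3Δ
t=15: Δ0=1010111111 Δ1=1010111011 | 1Δ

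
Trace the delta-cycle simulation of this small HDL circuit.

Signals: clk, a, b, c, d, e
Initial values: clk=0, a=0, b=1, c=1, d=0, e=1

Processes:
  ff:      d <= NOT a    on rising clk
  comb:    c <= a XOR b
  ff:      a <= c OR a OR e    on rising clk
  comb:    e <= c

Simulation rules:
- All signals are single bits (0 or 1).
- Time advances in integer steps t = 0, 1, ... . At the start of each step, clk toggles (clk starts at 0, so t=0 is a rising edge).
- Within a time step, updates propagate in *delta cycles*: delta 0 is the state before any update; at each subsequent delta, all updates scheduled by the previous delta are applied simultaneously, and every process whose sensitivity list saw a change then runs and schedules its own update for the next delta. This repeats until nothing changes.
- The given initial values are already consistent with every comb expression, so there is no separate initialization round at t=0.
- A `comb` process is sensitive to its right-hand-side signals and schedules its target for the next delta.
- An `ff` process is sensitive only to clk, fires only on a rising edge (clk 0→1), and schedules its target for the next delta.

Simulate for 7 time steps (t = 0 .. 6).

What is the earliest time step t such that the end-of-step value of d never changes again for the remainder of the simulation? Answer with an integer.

2

[bits: a,e,b,clk,c,d]
t=0: Δ0=011010 Δ1=011110 Δ2=111111 Δ3=111101 Δ4=101101 | 4Δ
t=1: Δ0=101101 Δ1=101001 | 1Δ
t=2: Δ0=101001 Δ1=101101 Δ2=101100 | 2Δ
t=3: Δ0=101100 Δ1=101000 | 1Δ
t=4: Δ0=101000 Δ1=101100 | 1Δ
t=5: Δ0=101100 Δ1=101000 | 1Δ
t=6: Δ0=101000 Δ1=101100 | 1Δ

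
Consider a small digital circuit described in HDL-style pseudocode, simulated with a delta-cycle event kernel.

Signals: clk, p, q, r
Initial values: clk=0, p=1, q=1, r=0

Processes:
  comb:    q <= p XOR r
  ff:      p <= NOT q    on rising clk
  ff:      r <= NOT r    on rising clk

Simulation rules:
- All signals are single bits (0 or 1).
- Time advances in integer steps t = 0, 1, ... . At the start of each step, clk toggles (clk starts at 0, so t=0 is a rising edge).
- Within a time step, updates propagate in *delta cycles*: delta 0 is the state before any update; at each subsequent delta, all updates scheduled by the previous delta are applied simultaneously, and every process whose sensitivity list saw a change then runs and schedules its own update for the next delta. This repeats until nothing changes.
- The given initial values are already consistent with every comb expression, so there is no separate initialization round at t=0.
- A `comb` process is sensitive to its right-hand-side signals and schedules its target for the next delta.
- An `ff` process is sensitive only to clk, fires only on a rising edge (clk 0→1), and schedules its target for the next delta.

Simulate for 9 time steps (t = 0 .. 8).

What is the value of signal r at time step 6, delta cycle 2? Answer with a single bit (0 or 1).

0

t=0 Δ0: p=1 q=1 r=0 clk=0
  Δ1: clk:0→1
  Δ2: p:1→0, r:0→1
  (2Δ to stable)
t=1 Δ0: p=0 q=1 r=1 clk=1
  Δ1: clk:1→0
  (1Δ to stable)
t=2 Δ0: p=0 q=1 r=1 clk=0
  Δ1: clk:0→1
  Δ2: r:1→0
  Δ3: q:1→0
  (3Δ to stable)
t=3 Δ0: p=0 q=0 r=0 clk=1
  Δ1: clk:1→0
  (1Δ to stable)
t=4 Δ0: p=0 q=0 r=0 clk=0
  Δ1: clk:0→1
  Δ2: p:0→1, r:0→1
  (2Δ to stable)
t=5 Δ0: p=1 q=0 r=1 clk=1
  Δ1: clk:1→0
  (1Δ to stable)
t=6 Δ0: p=1 q=0 r=1 clk=0
  Δ1: clk:0→1
  Δ2: r:1→0
  Δ3: q:0→1
  (3Δ to stable)
t=7 Δ0: p=1 q=1 r=0 clk=1
  Δ1: clk:1→0
  (1Δ to stable)
t=8 Δ0: p=1 q=1 r=0 clk=0
  Δ1: clk:0→1
  Δ2: p:1→0, r:0→1
  (2Δ to stable)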